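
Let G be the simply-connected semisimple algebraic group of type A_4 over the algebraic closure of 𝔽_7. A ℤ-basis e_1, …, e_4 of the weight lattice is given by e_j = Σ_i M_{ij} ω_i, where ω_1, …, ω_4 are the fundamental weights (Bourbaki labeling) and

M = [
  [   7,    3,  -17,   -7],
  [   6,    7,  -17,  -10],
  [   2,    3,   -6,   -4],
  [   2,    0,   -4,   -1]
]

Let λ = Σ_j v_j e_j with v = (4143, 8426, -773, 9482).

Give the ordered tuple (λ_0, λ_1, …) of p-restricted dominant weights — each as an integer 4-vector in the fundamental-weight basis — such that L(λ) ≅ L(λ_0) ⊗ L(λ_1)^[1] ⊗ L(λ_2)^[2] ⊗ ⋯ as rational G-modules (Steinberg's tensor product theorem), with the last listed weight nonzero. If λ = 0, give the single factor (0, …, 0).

In the fundamental-weight basis, λ has coordinates c = M·v (v = (4143, 8426, -773, 9482)):
  c_1 = (7)·(4143) + (3)·(8426) + (-17)·(-773) + (-7)·(9482) = 1046
  c_2 = (6)·(4143) + (7)·(8426) + (-17)·(-773) + (-10)·(9482) = 2161
  c_3 = (2)·(4143) + (3)·(8426) + (-6)·(-773) + (-4)·(9482) = 274
  c_4 = (2)·(4143) + (0)·(8426) + (-4)·(-773) + (-1)·(9482) = 1896
Base-7 expansion of each c_i:
  c_1 = 1046 = 3·7^0 + 2·7^1 + 0·7^2 + 3·7^3
  c_2 = 2161 = 5·7^0 + 0·7^1 + 2·7^2 + 6·7^3
  c_3 = 274 = 1·7^0 + 4·7^1 + 5·7^2
  c_4 = 1896 = 6·7^0 + 4·7^1 + 3·7^2 + 5·7^3
p-restricted factor λ_0 = (3, 5, 1, 6)
p-restricted factor λ_1 = (2, 0, 4, 4)
p-restricted factor λ_2 = (0, 2, 5, 3)
p-restricted factor λ_3 = (3, 6, 0, 5)

((3, 5, 1, 6), (2, 0, 4, 4), (0, 2, 5, 3), (3, 6, 0, 5))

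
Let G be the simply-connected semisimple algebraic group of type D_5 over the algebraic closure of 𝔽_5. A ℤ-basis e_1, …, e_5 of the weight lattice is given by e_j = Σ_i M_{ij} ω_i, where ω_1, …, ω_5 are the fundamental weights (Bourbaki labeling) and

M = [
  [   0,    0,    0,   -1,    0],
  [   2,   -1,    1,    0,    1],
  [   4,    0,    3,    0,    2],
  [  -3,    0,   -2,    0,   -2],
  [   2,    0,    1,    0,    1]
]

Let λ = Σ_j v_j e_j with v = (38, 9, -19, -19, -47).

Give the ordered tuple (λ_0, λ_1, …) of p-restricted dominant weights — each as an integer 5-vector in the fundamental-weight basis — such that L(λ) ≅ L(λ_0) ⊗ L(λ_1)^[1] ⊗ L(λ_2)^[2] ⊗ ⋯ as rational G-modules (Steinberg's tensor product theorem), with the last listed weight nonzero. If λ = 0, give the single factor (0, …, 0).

((4, 1, 1, 3, 0), (3, 0, 0, 3, 2))

Change of basis e → ω: c = M·v where v = (38, 9, -19, -19, -47):
  c_1 = 0·38 + 0·9 + (0)·(-19) + (-1)·(-19) + (0)·(-47) = 19
  c_2 = 2·38 + (-1)·(9) + (1)·(-19) + (0)·(-19) + (1)·(-47) = 1
  c_3 = 4·38 + 0·9 + (3)·(-19) + (0)·(-19) + (2)·(-47) = 1
  c_4 = (-3)·(38) + 0·9 + (-2)·(-19) + (0)·(-19) + (-2)·(-47) = 18
  c_5 = 2·38 + 0·9 + (1)·(-19) + (0)·(-19) + (1)·(-47) = 10
Expand coordinatewise in base 5:
  c_1 = 19 = 4·5^0 + 3·5^1
  c_2 = 1 = 1·5^0
  c_3 = 1 = 1·5^0
  c_4 = 18 = 3·5^0 + 3·5^1
  c_5 = 10 = 0·5^0 + 2·5^1
λ_0 = (4, 1, 1, 3, 0)
λ_1 = (3, 0, 0, 3, 2)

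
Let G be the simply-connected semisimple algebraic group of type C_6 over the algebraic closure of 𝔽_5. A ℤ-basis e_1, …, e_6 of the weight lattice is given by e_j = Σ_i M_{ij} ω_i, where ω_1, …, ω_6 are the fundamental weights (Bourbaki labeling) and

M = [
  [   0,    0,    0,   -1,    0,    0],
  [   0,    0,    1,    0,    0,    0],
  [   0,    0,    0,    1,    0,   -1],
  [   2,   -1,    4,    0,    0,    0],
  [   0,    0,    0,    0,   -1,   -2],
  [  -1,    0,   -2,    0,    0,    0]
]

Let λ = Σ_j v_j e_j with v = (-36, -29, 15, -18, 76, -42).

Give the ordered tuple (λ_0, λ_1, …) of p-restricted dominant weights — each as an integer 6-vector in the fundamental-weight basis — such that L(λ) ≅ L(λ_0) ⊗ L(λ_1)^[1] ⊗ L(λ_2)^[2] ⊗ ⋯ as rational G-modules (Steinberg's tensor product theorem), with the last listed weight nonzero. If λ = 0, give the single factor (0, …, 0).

Change of basis e → ω: c = M·v where v = (-36, -29, 15, -18, 76, -42):
  c_1 = (0)·(-36) + (0)·(-29) + (0)·(15) + (-1)·(-18) + (0)·(76) + (0)·(-42) = 18
  c_2 = (0)·(-36) + (0)·(-29) + (1)·(15) + (0)·(-18) + (0)·(76) + (0)·(-42) = 15
  c_3 = (0)·(-36) + (0)·(-29) + (0)·(15) + (1)·(-18) + (0)·(76) + (-1)·(-42) = 24
  c_4 = (2)·(-36) + (-1)·(-29) + (4)·(15) + (0)·(-18) + (0)·(76) + (0)·(-42) = 17
  c_5 = (0)·(-36) + (0)·(-29) + (0)·(15) + (0)·(-18) + (-1)·(76) + (-2)·(-42) = 8
  c_6 = (-1)·(-36) + (0)·(-29) + (-2)·(15) + (0)·(-18) + (0)·(76) + (0)·(-42) = 6
Writing each c_i in base p = 5:
  c_1 = 18 = 3·5^0 + 3·5^1
  c_2 = 15 = 0·5^0 + 3·5^1
  c_3 = 24 = 4·5^0 + 4·5^1
  c_4 = 17 = 2·5^0 + 3·5^1
  c_5 = 8 = 3·5^0 + 1·5^1
  c_6 = 6 = 1·5^0 + 1·5^1
λ_0 = (3, 0, 4, 2, 3, 1)
λ_1 = (3, 3, 4, 3, 1, 1)

((3, 0, 4, 2, 3, 1), (3, 3, 4, 3, 1, 1))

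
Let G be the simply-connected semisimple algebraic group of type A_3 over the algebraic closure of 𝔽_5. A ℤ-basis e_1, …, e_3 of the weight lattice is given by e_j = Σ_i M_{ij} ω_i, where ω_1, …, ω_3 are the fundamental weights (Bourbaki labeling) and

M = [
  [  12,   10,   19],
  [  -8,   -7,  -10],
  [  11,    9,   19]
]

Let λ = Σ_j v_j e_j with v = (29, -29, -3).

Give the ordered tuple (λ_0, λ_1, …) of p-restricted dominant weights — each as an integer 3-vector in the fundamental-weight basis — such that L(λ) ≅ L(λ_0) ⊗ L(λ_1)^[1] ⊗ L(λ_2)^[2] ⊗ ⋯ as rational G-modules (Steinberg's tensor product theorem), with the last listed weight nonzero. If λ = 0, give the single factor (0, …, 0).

((1, 1, 1),)

Compute c_i = Σ_j M_{ij} v_j with v = (29, -29, -3):
  c_1 = (12)·(29) + (10)·(-29) + (19)·(-3) = 1
  c_2 = (-8)·(29) + (-7)·(-29) + (-10)·(-3) = 1
  c_3 = (11)·(29) + (9)·(-29) + (19)·(-3) = 1
Writing each c_i in base p = 5:
  c_1 = 1 = 1·5^0
  c_2 = 1 = 1·5^0
  c_3 = 1 = 1·5^0
λ_0 = (1, 1, 1)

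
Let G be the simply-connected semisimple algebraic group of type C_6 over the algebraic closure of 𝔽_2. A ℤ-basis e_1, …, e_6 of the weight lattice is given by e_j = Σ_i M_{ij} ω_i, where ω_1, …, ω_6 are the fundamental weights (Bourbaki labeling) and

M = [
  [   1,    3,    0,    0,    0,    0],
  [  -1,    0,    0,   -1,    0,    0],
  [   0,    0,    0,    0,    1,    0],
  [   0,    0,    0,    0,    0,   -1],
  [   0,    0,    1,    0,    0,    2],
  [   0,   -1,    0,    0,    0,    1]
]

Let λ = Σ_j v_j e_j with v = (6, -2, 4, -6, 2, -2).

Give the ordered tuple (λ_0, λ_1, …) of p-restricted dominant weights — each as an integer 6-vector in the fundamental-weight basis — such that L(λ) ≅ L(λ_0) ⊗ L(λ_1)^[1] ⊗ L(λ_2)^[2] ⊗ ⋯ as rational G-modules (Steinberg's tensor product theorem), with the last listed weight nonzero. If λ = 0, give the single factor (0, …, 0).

In the fundamental-weight basis, λ has coordinates c = M·v (v = (6, -2, 4, -6, 2, -2)):
  c_1 = (1)·(6) + (3)·(-2) + (0)·(4) + (0)·(-6) + (0)·(2) + (0)·(-2) = 0
  c_2 = (-1)·(6) + (0)·(-2) + (0)·(4) + (-1)·(-6) + (0)·(2) + (0)·(-2) = 0
  c_3 = (0)·(6) + (0)·(-2) + (0)·(4) + (0)·(-6) + (1)·(2) + (0)·(-2) = 2
  c_4 = (0)·(6) + (0)·(-2) + (0)·(4) + (0)·(-6) + (0)·(2) + (-1)·(-2) = 2
  c_5 = (0)·(6) + (0)·(-2) + (1)·(4) + (0)·(-6) + (0)·(2) + (2)·(-2) = 0
  c_6 = (0)·(6) + (-1)·(-2) + (0)·(4) + (0)·(-6) + (0)·(2) + (1)·(-2) = 0
Expand coordinatewise in base 2:
  c_1 = 0
  c_2 = 0
  c_3 = 2 = 0·2^0 + 1·2^1
  c_4 = 2 = 0·2^0 + 1·2^1
  c_5 = 0
  c_6 = 0
Factor λ_0 = (0, 0, 0, 0, 0, 0)
Factor λ_1 = (0, 0, 1, 1, 0, 0)

((0, 0, 0, 0, 0, 0), (0, 0, 1, 1, 0, 0))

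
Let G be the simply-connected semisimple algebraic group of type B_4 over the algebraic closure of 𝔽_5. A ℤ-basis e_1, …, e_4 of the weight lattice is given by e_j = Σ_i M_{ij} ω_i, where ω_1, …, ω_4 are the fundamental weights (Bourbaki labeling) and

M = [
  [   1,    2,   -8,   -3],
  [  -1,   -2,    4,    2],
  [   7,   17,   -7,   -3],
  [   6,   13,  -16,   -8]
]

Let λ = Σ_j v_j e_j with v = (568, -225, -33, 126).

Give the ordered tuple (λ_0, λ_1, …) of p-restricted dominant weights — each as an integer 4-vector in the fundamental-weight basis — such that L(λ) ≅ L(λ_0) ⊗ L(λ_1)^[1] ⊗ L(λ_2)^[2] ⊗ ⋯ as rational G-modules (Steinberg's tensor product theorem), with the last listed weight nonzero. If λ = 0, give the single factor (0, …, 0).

((4, 2, 4, 3),)

Change of basis e → ω: c = M·v where v = (568, -225, -33, 126):
  c_1 = (1)·(568) + (2)·(-225) + (-8)·(-33) + (-3)·(126) = 4
  c_2 = (-1)·(568) + (-2)·(-225) + (4)·(-33) + (2)·(126) = 2
  c_3 = (7)·(568) + (17)·(-225) + (-7)·(-33) + (-3)·(126) = 4
  c_4 = (6)·(568) + (13)·(-225) + (-16)·(-33) + (-8)·(126) = 3
p = 5; digits c_i = Σ_j d_{ij}·5^j, 0 ≤ d_{ij} < 5:
  c_1 = 4 = 4·5^0
  c_2 = 2 = 2·5^0
  c_3 = 4 = 4·5^0
  c_4 = 3 = 3·5^0
λ_0 = (4, 2, 4, 3)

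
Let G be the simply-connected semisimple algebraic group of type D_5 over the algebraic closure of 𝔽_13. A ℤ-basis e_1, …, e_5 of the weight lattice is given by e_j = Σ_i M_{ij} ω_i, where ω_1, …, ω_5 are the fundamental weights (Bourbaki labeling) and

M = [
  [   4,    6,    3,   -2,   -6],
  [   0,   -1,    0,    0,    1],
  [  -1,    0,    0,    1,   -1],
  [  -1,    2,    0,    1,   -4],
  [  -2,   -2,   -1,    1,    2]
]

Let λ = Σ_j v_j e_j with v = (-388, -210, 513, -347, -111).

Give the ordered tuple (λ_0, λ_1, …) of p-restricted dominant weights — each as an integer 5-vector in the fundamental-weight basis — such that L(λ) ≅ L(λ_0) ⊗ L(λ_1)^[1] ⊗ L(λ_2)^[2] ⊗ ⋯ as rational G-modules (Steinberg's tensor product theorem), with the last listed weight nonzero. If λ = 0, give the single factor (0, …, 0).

((9, 8, 9, 0, 10), (6, 7, 11, 5, 8))

Compute c_i = Σ_j M_{ij} v_j with v = (-388, -210, 513, -347, -111):
  c_1 = (4)·(-388) + (6)·(-210) + 3·513 + (-2)·(-347) + (-6)·(-111) = 87
  c_2 = (0)·(-388) + (-1)·(-210) + 0·513 + (0)·(-347) + (1)·(-111) = 99
  c_3 = (-1)·(-388) + (0)·(-210) + 0·513 + (1)·(-347) + (-1)·(-111) = 152
  c_4 = (-1)·(-388) + (2)·(-210) + 0·513 + (1)·(-347) + (-4)·(-111) = 65
  c_5 = (-2)·(-388) + (-2)·(-210) + (-1)·(513) + (1)·(-347) + (2)·(-111) = 114
Writing each c_i in base p = 13:
  c_1 = 87 = 9·13^0 + 6·13^1
  c_2 = 99 = 8·13^0 + 7·13^1
  c_3 = 152 = 9·13^0 + 11·13^1
  c_4 = 65 = 0·13^0 + 5·13^1
  c_5 = 114 = 10·13^0 + 8·13^1
p-restricted factor λ_0 = (9, 8, 9, 0, 10)
p-restricted factor λ_1 = (6, 7, 11, 5, 8)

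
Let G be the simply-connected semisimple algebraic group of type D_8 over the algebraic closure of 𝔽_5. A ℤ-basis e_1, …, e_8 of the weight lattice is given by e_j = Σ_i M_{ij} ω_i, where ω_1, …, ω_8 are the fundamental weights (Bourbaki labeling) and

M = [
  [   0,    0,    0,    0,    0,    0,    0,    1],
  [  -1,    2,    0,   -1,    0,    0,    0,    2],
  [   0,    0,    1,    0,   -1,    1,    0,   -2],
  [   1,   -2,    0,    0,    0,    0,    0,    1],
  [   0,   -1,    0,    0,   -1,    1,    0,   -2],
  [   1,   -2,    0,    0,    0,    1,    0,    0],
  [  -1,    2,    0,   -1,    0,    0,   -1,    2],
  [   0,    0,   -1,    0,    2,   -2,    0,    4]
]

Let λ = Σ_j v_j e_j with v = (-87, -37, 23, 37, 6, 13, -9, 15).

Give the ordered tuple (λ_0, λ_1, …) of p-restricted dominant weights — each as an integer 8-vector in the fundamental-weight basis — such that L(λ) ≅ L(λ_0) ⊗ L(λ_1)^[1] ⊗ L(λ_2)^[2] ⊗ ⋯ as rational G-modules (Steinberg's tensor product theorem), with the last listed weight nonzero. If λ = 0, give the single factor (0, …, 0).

((0, 1, 0, 2, 4, 0, 0, 3), (3, 1, 0, 0, 2, 0, 3, 4))

Compute c_i = Σ_j M_{ij} v_j with v = (-87, -37, 23, 37, 6, 13, -9, 15):
  c_1 = 0*-87 + 0*-37 + 0*23 + 0*37 + 0*6 + 0*13 + 0*-9 + 1*15 = 15
  c_2 = -1*-87 + 2*-37 + 0*23 + -1*37 + 0*6 + 0*13 + 0*-9 + 2*15 = 6
  c_3 = 0*-87 + 0*-37 + 1*23 + 0*37 + -1*6 + 1*13 + 0*-9 + -2*15 = 0
  c_4 = 1*-87 + -2*-37 + 0*23 + 0*37 + 0*6 + 0*13 + 0*-9 + 1*15 = 2
  c_5 = 0*-87 + -1*-37 + 0*23 + 0*37 + -1*6 + 1*13 + 0*-9 + -2*15 = 14
  c_6 = 1*-87 + -2*-37 + 0*23 + 0*37 + 0*6 + 1*13 + 0*-9 + 0*15 = 0
  c_7 = -1*-87 + 2*-37 + 0*23 + -1*37 + 0*6 + 0*13 + -1*-9 + 2*15 = 15
  c_8 = 0*-87 + 0*-37 + -1*23 + 0*37 + 2*6 + -2*13 + 0*-9 + 4*15 = 23
Base-5 expansion of each c_i:
  c_1 = 15 = 0·5^0 + 3·5^1
  c_2 = 6 = 1·5^0 + 1·5^1
  c_3 = 0
  c_4 = 2 = 2·5^0
  c_5 = 14 = 4·5^0 + 2·5^1
  c_6 = 0
  c_7 = 15 = 0·5^0 + 3·5^1
  c_8 = 23 = 3·5^0 + 4·5^1
Factor λ_0 = (0, 1, 0, 2, 4, 0, 0, 3)
Factor λ_1 = (3, 1, 0, 0, 2, 0, 3, 4)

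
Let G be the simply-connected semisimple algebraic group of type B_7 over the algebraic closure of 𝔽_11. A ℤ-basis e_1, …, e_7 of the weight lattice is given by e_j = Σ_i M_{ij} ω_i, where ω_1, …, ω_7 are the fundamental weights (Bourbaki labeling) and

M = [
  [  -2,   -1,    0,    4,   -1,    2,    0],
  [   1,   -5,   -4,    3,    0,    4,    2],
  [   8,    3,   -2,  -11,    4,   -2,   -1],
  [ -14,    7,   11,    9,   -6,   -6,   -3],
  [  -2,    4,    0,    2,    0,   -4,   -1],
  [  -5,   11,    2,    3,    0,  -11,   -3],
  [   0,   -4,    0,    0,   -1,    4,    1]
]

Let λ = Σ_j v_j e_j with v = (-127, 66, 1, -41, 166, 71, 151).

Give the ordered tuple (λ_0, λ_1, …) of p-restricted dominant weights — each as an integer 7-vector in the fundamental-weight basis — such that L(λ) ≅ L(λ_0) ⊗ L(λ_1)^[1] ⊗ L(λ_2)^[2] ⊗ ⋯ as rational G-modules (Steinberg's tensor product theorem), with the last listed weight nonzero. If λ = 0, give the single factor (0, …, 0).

((0, 2, 2, 7, 1, 6, 5),)

In the fundamental-weight basis, λ has coordinates c = M·v (v = (-127, 66, 1, -41, 166, 71, 151)):
  c_1 = -2*-127 + -1*66 + 0*1 + 4*-41 + -1*166 + 2*71 + 0*151 = 0
  c_2 = 1*-127 + -5*66 + -4*1 + 3*-41 + 0*166 + 4*71 + 2*151 = 2
  c_3 = 8*-127 + 3*66 + -2*1 + -11*-41 + 4*166 + -2*71 + -1*151 = 2
  c_4 = -14*-127 + 7*66 + 11*1 + 9*-41 + -6*166 + -6*71 + -3*151 = 7
  c_5 = -2*-127 + 4*66 + 0*1 + 2*-41 + 0*166 + -4*71 + -1*151 = 1
  c_6 = -5*-127 + 11*66 + 2*1 + 3*-41 + 0*166 + -11*71 + -3*151 = 6
  c_7 = 0*-127 + -4*66 + 0*1 + 0*-41 + -1*166 + 4*71 + 1*151 = 5
p = 11; digits c_i = Σ_j d_{ij}·11^j, 0 ≤ d_{ij} < 11:
  c_1 = 0
  c_2 = 2 = 2·11^0
  c_3 = 2 = 2·11^0
  c_4 = 7 = 7·11^0
  c_5 = 1 = 1·11^0
  c_6 = 6 = 6·11^0
  c_7 = 5 = 5·11^0
λ_0 = (0, 2, 2, 7, 1, 6, 5)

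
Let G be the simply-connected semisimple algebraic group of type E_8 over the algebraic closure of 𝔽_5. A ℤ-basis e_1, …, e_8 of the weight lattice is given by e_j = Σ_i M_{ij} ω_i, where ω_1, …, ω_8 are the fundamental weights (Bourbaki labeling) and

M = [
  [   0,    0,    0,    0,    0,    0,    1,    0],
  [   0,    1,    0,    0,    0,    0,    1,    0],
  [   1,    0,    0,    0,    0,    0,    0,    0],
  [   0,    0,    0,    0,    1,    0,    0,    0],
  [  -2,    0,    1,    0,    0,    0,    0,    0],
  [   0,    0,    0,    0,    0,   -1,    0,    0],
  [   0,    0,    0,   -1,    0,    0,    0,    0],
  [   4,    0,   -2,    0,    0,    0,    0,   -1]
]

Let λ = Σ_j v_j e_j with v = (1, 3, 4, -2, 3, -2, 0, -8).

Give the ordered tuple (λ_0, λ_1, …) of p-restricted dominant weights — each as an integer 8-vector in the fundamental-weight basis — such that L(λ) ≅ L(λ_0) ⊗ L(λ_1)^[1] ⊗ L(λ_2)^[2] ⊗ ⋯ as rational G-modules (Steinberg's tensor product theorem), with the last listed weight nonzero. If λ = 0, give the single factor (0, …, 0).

Converting to the ω-basis (c_i = row i of M dotted with v = (1, 3, 4, -2, 3, -2, 0, -8)):
  c_1 = 0*1 + 0*3 + 0*4 + 0*-2 + 0*3 + 0*-2 + 1*0 + 0*-8 = 0
  c_2 = 0*1 + 1*3 + 0*4 + 0*-2 + 0*3 + 0*-2 + 1*0 + 0*-8 = 3
  c_3 = 1*1 + 0*3 + 0*4 + 0*-2 + 0*3 + 0*-2 + 0*0 + 0*-8 = 1
  c_4 = 0*1 + 0*3 + 0*4 + 0*-2 + 1*3 + 0*-2 + 0*0 + 0*-8 = 3
  c_5 = -2*1 + 0*3 + 1*4 + 0*-2 + 0*3 + 0*-2 + 0*0 + 0*-8 = 2
  c_6 = 0*1 + 0*3 + 0*4 + 0*-2 + 0*3 + -1*-2 + 0*0 + 0*-8 = 2
  c_7 = 0*1 + 0*3 + 0*4 + -1*-2 + 0*3 + 0*-2 + 0*0 + 0*-8 = 2
  c_8 = 4*1 + 0*3 + -2*4 + 0*-2 + 0*3 + 0*-2 + 0*0 + -1*-8 = 4
Expand coordinatewise in base 5:
  c_1 = 0
  c_2 = 3 = 3·5^0
  c_3 = 1 = 1·5^0
  c_4 = 3 = 3·5^0
  c_5 = 2 = 2·5^0
  c_6 = 2 = 2·5^0
  c_7 = 2 = 2·5^0
  c_8 = 4 = 4·5^0
p-restricted factor λ_0 = (0, 3, 1, 3, 2, 2, 2, 4)

((0, 3, 1, 3, 2, 2, 2, 4),)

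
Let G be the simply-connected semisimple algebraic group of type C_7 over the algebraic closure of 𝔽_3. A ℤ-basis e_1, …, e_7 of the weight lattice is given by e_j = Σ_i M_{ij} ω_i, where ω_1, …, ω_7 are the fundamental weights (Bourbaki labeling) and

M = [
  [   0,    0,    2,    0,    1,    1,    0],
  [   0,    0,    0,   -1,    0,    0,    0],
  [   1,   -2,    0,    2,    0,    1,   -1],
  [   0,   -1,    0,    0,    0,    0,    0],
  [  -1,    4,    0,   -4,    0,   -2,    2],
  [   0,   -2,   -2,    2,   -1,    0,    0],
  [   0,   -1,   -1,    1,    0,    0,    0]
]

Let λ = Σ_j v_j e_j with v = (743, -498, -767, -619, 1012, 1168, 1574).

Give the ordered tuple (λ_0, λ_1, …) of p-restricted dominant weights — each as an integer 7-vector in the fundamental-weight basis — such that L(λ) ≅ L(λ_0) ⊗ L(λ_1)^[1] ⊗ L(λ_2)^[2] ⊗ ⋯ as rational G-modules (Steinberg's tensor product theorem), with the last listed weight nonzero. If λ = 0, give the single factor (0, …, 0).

((1, 1, 2, 0, 1, 1, 1), (2, 2, 1, 1, 1, 0, 2), (2, 2, 1, 1, 1, 1, 2), (2, 1, 0, 0, 2, 1, 2), (1, 1, 1, 0, 0, 0, 1), (2, 2, 0, 2, 2, 1, 2))

Converting to the ω-basis (c_i = row i of M dotted with v = (743, -498, -767, -619, 1012, 1168, 1574)):
  c_1 = (0)·(743) + (0)·(-498) + (2)·(-767) + (0)·(-619) + (1)·(1012) + (1)·(1168) + (0)·(1574) = 646
  c_2 = (0)·(743) + (0)·(-498) + (0)·(-767) + (-1)·(-619) + (0)·(1012) + (0)·(1168) + (0)·(1574) = 619
  c_3 = (1)·(743) + (-2)·(-498) + (0)·(-767) + (2)·(-619) + (0)·(1012) + (1)·(1168) + (-1)·(1574) = 95
  c_4 = (0)·(743) + (-1)·(-498) + (0)·(-767) + (0)·(-619) + (0)·(1012) + (0)·(1168) + (0)·(1574) = 498
  c_5 = (-1)·(743) + (4)·(-498) + (0)·(-767) + (-4)·(-619) + (0)·(1012) + (-2)·(1168) + (2)·(1574) = 553
  c_6 = (0)·(743) + (-2)·(-498) + (-2)·(-767) + (2)·(-619) + (-1)·(1012) + (0)·(1168) + (0)·(1574) = 280
  c_7 = (0)·(743) + (-1)·(-498) + (-1)·(-767) + (1)·(-619) + (0)·(1012) + (0)·(1168) + (0)·(1574) = 646
p = 3; digits c_i = Σ_j d_{ij}·3^j, 0 ≤ d_{ij} < 3:
  c_1 = 646 = 1·3^0 + 2·3^1 + 2·3^2 + 2·3^3 + 1·3^4 + 2·3^5
  c_2 = 619 = 1·3^0 + 2·3^1 + 2·3^2 + 1·3^3 + 1·3^4 + 2·3^5
  c_3 = 95 = 2·3^0 + 1·3^1 + 1·3^2 + 0·3^3 + 1·3^4
  c_4 = 498 = 0·3^0 + 1·3^1 + 1·3^2 + 0·3^3 + 0·3^4 + 2·3^5
  c_5 = 553 = 1·3^0 + 1·3^1 + 1·3^2 + 2·3^3 + 0·3^4 + 2·3^5
  c_6 = 280 = 1·3^0 + 0·3^1 + 1·3^2 + 1·3^3 + 0·3^4 + 1·3^5
  c_7 = 646 = 1·3^0 + 2·3^1 + 2·3^2 + 2·3^3 + 1·3^4 + 2·3^5
p-restricted factor λ_0 = (1, 1, 2, 0, 1, 1, 1)
p-restricted factor λ_1 = (2, 2, 1, 1, 1, 0, 2)
p-restricted factor λ_2 = (2, 2, 1, 1, 1, 1, 2)
p-restricted factor λ_3 = (2, 1, 0, 0, 2, 1, 2)
p-restricted factor λ_4 = (1, 1, 1, 0, 0, 0, 1)
p-restricted factor λ_5 = (2, 2, 0, 2, 2, 1, 2)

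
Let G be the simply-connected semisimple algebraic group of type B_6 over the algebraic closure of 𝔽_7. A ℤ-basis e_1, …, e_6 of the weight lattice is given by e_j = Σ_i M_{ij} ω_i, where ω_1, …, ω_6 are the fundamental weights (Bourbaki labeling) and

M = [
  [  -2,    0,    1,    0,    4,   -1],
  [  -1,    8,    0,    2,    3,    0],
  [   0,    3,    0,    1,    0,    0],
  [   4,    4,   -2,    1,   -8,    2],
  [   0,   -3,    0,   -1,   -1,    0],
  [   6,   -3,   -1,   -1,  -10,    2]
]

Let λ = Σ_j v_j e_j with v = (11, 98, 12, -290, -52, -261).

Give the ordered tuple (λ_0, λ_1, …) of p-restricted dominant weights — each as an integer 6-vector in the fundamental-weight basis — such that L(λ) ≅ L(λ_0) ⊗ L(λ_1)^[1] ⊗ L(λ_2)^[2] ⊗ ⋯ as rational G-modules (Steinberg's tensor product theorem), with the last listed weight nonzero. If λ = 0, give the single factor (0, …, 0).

((1, 2, 4, 2, 6, 6), (6, 5, 0, 2, 6, 6))

Compute c_i = Σ_j M_{ij} v_j with v = (11, 98, 12, -290, -52, -261):
  c_1 = -2*11 + 0*98 + 1*12 + 0*-290 + 4*-52 + -1*-261 = 43
  c_2 = -1*11 + 8*98 + 0*12 + 2*-290 + 3*-52 + 0*-261 = 37
  c_3 = 0*11 + 3*98 + 0*12 + 1*-290 + 0*-52 + 0*-261 = 4
  c_4 = 4*11 + 4*98 + -2*12 + 1*-290 + -8*-52 + 2*-261 = 16
  c_5 = 0*11 + -3*98 + 0*12 + -1*-290 + -1*-52 + 0*-261 = 48
  c_6 = 6*11 + -3*98 + -1*12 + -1*-290 + -10*-52 + 2*-261 = 48
Expand coordinatewise in base 7:
  c_1 = 43 = 1·7^0 + 6·7^1
  c_2 = 37 = 2·7^0 + 5·7^1
  c_3 = 4 = 4·7^0
  c_4 = 16 = 2·7^0 + 2·7^1
  c_5 = 48 = 6·7^0 + 6·7^1
  c_6 = 48 = 6·7^0 + 6·7^1
p-restricted factor λ_0 = (1, 2, 4, 2, 6, 6)
p-restricted factor λ_1 = (6, 5, 0, 2, 6, 6)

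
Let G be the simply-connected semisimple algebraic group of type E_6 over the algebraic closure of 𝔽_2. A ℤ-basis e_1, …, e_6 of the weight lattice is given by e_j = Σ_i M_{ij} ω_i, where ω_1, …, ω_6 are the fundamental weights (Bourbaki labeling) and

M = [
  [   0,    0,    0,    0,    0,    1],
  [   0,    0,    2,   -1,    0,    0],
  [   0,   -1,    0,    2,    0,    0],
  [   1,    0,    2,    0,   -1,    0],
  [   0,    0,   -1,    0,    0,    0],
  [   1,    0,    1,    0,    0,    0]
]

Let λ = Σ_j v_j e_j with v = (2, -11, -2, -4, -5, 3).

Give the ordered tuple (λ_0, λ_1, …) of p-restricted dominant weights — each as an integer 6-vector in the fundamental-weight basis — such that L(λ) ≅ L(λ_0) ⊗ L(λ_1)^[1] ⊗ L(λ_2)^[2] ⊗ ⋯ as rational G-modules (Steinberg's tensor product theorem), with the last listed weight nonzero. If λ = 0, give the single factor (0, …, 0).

Converting to the ω-basis (c_i = row i of M dotted with v = (2, -11, -2, -4, -5, 3)):
  c_1 = 0·2 + (0)·(-11) + (0)·(-2) + (0)·(-4) + (0)·(-5) + 1·3 = 3
  c_2 = 0·2 + (0)·(-11) + (2)·(-2) + (-1)·(-4) + (0)·(-5) + 0·3 = 0
  c_3 = 0·2 + (-1)·(-11) + (0)·(-2) + (2)·(-4) + (0)·(-5) + 0·3 = 3
  c_4 = 1·2 + (0)·(-11) + (2)·(-2) + (0)·(-4) + (-1)·(-5) + 0·3 = 3
  c_5 = 0·2 + (0)·(-11) + (-1)·(-2) + (0)·(-4) + (0)·(-5) + 0·3 = 2
  c_6 = 1·2 + (0)·(-11) + (1)·(-2) + (0)·(-4) + (0)·(-5) + 0·3 = 0
p = 2; digits c_i = Σ_j d_{ij}·2^j, 0 ≤ d_{ij} < 2:
  c_1 = 3 = 1·2^0 + 1·2^1
  c_2 = 0
  c_3 = 3 = 1·2^0 + 1·2^1
  c_4 = 3 = 1·2^0 + 1·2^1
  c_5 = 2 = 0·2^0 + 1·2^1
  c_6 = 0
p-restricted factor λ_0 = (1, 0, 1, 1, 0, 0)
p-restricted factor λ_1 = (1, 0, 1, 1, 1, 0)

((1, 0, 1, 1, 0, 0), (1, 0, 1, 1, 1, 0))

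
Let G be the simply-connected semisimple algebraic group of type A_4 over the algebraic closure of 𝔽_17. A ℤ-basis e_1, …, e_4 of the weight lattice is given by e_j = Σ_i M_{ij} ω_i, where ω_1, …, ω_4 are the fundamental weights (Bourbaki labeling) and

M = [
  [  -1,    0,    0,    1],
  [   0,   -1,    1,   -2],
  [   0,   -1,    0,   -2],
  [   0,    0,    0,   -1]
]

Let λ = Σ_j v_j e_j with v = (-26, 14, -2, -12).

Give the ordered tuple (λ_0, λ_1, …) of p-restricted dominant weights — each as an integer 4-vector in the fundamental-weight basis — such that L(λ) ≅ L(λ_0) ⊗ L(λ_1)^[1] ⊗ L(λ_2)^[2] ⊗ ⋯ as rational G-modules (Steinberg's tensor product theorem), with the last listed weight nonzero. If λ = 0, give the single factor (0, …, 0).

((14, 8, 10, 12),)

Converting to the ω-basis (c_i = row i of M dotted with v = (-26, 14, -2, -12)):
  c_1 = (-1)·(-26) + 0·14 + (0)·(-2) + (1)·(-12) = 14
  c_2 = (0)·(-26) + (-1)·(14) + (1)·(-2) + (-2)·(-12) = 8
  c_3 = (0)·(-26) + (-1)·(14) + (0)·(-2) + (-2)·(-12) = 10
  c_4 = (0)·(-26) + 0·14 + (0)·(-2) + (-1)·(-12) = 12
Expand coordinatewise in base 17:
  c_1 = 14 = 14·17^0
  c_2 = 8 = 8·17^0
  c_3 = 10 = 10·17^0
  c_4 = 12 = 12·17^0
p-restricted factor λ_0 = (14, 8, 10, 12)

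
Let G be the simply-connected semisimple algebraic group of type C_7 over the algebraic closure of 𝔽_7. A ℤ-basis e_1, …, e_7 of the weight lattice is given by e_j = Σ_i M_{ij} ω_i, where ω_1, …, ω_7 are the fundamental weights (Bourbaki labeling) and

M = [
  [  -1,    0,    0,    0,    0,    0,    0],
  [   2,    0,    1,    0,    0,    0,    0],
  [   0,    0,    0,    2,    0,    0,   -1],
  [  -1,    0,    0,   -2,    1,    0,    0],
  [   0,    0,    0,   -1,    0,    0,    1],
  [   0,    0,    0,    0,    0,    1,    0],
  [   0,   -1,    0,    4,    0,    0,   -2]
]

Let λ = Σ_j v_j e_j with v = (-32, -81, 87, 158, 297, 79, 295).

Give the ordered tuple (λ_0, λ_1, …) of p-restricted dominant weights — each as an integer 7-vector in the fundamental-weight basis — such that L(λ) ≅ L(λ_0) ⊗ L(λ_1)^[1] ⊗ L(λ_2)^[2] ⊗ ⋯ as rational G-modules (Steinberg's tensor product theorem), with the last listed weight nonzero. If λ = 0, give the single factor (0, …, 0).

Change of basis e → ω: c = M·v where v = (-32, -81, 87, 158, 297, 79, 295):
  c_1 = -1*-32 + 0*-81 + 0*87 + 0*158 + 0*297 + 0*79 + 0*295 = 32
  c_2 = 2*-32 + 0*-81 + 1*87 + 0*158 + 0*297 + 0*79 + 0*295 = 23
  c_3 = 0*-32 + 0*-81 + 0*87 + 2*158 + 0*297 + 0*79 + -1*295 = 21
  c_4 = -1*-32 + 0*-81 + 0*87 + -2*158 + 1*297 + 0*79 + 0*295 = 13
  c_5 = 0*-32 + 0*-81 + 0*87 + -1*158 + 0*297 + 0*79 + 1*295 = 137
  c_6 = 0*-32 + 0*-81 + 0*87 + 0*158 + 0*297 + 1*79 + 0*295 = 79
  c_7 = 0*-32 + -1*-81 + 0*87 + 4*158 + 0*297 + 0*79 + -2*295 = 123
Base-7 expansion of each c_i:
  c_1 = 32 = 4·7^0 + 4·7^1
  c_2 = 23 = 2·7^0 + 3·7^1
  c_3 = 21 = 0·7^0 + 3·7^1
  c_4 = 13 = 6·7^0 + 1·7^1
  c_5 = 137 = 4·7^0 + 5·7^1 + 2·7^2
  c_6 = 79 = 2·7^0 + 4·7^1 + 1·7^2
  c_7 = 123 = 4·7^0 + 3·7^1 + 2·7^2
Factor λ_0 = (4, 2, 0, 6, 4, 2, 4)
Factor λ_1 = (4, 3, 3, 1, 5, 4, 3)
Factor λ_2 = (0, 0, 0, 0, 2, 1, 2)

((4, 2, 0, 6, 4, 2, 4), (4, 3, 3, 1, 5, 4, 3), (0, 0, 0, 0, 2, 1, 2))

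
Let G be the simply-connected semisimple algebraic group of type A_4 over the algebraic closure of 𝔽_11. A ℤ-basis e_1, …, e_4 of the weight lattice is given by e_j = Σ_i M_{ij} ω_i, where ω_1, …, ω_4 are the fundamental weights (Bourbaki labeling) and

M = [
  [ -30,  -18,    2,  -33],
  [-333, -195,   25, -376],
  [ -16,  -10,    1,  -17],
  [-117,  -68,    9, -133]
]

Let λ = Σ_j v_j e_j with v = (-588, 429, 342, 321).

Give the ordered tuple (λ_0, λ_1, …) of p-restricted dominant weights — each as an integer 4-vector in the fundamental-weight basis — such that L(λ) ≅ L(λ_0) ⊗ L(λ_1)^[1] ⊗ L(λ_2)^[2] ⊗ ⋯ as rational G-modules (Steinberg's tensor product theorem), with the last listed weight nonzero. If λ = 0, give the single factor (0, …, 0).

In the fundamental-weight basis, λ has coordinates c = M·v (v = (-588, 429, 342, 321)):
  c_1 = (-30)·(-588) + (-18)·(429) + 2·342 + (-33)·(321) = 9
  c_2 = (-333)·(-588) + (-195)·(429) + 25·342 + (-376)·(321) = 3
  c_3 = (-16)·(-588) + (-10)·(429) + 1·342 + (-17)·(321) = 3
  c_4 = (-117)·(-588) + (-68)·(429) + 9·342 + (-133)·(321) = 9
Writing each c_i in base p = 11:
  c_1 = 9 = 9·11^0
  c_2 = 3 = 3·11^0
  c_3 = 3 = 3·11^0
  c_4 = 9 = 9·11^0
λ_0 = (9, 3, 3, 9)

((9, 3, 3, 9),)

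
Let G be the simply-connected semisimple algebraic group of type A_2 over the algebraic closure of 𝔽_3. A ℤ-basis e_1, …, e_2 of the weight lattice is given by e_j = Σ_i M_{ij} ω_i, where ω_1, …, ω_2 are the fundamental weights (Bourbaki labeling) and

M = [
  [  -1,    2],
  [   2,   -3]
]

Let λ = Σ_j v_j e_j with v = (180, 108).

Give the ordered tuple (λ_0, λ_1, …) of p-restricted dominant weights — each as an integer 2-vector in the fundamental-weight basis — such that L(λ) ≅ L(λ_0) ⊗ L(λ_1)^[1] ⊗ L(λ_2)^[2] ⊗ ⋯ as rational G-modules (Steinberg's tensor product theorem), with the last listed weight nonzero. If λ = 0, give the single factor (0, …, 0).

((0, 0), (0, 0), (1, 1), (1, 1))

Compute c_i = Σ_j M_{ij} v_j with v = (180, 108):
  c_1 = (-1)·(180) + (2)·(108) = 36
  c_2 = (2)·(180) + (-3)·(108) = 36
Expand coordinatewise in base 3:
  c_1 = 36 = 0·3^0 + 0·3^1 + 1·3^2 + 1·3^3
  c_2 = 36 = 0·3^0 + 0·3^1 + 1·3^2 + 1·3^3
λ_0 = (0, 0)
λ_1 = (0, 0)
λ_2 = (1, 1)
λ_3 = (1, 1)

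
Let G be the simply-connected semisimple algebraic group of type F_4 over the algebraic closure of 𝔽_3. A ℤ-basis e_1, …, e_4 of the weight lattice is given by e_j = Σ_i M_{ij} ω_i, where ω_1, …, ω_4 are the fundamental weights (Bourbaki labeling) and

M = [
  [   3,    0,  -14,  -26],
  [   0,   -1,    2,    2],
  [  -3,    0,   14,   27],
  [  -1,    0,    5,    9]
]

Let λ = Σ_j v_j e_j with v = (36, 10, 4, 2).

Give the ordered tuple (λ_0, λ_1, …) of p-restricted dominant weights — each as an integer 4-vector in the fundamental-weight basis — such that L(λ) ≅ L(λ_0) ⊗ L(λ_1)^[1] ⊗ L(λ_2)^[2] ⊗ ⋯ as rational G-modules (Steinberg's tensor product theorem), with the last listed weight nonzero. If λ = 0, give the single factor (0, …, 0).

Converting to the ω-basis (c_i = row i of M dotted with v = (36, 10, 4, 2)):
  c_1 = (3)·(36) + (0)·(10) + (-14)·(4) + (-26)·(2) = 0
  c_2 = (0)·(36) + (-1)·(10) + (2)·(4) + (2)·(2) = 2
  c_3 = (-3)·(36) + (0)·(10) + (14)·(4) + (27)·(2) = 2
  c_4 = (-1)·(36) + (0)·(10) + (5)·(4) + (9)·(2) = 2
Writing each c_i in base p = 3:
  c_1 = 0
  c_2 = 2 = 2·3^0
  c_3 = 2 = 2·3^0
  c_4 = 2 = 2·3^0
λ_0 = (0, 2, 2, 2)

((0, 2, 2, 2),)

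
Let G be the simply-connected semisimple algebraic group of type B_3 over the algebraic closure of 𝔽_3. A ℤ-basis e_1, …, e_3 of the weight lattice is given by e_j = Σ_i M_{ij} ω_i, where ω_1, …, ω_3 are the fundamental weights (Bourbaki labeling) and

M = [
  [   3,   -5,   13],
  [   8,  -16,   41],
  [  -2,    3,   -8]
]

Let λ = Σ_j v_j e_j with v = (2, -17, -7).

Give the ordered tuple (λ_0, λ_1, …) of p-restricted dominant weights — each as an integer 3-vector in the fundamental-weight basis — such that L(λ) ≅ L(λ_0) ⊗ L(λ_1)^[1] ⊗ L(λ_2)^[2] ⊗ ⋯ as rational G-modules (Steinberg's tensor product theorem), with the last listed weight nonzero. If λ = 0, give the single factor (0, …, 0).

Compute c_i = Σ_j M_{ij} v_j with v = (2, -17, -7):
  c_1 = (3)·(2) + (-5)·(-17) + (13)·(-7) = 0
  c_2 = (8)·(2) + (-16)·(-17) + (41)·(-7) = 1
  c_3 = (-2)·(2) + (3)·(-17) + (-8)·(-7) = 1
Writing each c_i in base p = 3:
  c_1 = 0
  c_2 = 1 = 1·3^0
  c_3 = 1 = 1·3^0
p-restricted factor λ_0 = (0, 1, 1)

((0, 1, 1),)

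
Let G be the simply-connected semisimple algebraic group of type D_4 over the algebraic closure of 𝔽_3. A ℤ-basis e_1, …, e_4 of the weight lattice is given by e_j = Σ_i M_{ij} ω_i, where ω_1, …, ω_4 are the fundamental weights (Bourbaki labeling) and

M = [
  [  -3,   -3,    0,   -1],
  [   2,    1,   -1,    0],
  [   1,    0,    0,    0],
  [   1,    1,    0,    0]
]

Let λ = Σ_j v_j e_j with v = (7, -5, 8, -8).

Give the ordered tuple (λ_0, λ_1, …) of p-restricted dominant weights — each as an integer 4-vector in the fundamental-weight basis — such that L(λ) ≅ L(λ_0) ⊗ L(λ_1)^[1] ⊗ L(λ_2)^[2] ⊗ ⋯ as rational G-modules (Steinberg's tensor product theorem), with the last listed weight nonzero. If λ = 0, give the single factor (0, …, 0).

((2, 1, 1, 2), (0, 0, 2, 0))

Converting to the ω-basis (c_i = row i of M dotted with v = (7, -5, 8, -8)):
  c_1 = -3*7 + -3*-5 + 0*8 + -1*-8 = 2
  c_2 = 2*7 + 1*-5 + -1*8 + 0*-8 = 1
  c_3 = 1*7 + 0*-5 + 0*8 + 0*-8 = 7
  c_4 = 1*7 + 1*-5 + 0*8 + 0*-8 = 2
p = 3; digits c_i = Σ_j d_{ij}·3^j, 0 ≤ d_{ij} < 3:
  c_1 = 2 = 2·3^0
  c_2 = 1 = 1·3^0
  c_3 = 7 = 1·3^0 + 2·3^1
  c_4 = 2 = 2·3^0
p-restricted factor λ_0 = (2, 1, 1, 2)
p-restricted factor λ_1 = (0, 0, 2, 0)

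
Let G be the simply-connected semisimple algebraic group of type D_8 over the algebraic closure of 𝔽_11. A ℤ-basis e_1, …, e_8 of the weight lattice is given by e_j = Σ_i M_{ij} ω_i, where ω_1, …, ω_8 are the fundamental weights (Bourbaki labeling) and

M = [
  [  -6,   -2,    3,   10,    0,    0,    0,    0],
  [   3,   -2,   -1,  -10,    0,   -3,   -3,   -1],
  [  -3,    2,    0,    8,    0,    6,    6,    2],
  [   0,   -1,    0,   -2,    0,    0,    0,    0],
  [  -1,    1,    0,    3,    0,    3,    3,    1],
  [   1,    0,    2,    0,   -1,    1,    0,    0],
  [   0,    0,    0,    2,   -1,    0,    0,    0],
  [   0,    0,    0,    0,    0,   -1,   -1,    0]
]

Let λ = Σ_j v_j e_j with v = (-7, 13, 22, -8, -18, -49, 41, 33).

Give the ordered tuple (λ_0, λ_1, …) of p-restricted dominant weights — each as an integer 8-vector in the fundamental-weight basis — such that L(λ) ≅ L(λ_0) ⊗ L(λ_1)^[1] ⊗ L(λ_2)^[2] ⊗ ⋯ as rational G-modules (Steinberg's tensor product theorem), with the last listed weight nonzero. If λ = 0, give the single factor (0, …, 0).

ω-coordinates c = M·v, v = (-7, 13, 22, -8, -18, -49, 41, 33):
  c_1 = (-6)·(-7) + (-2)·(13) + (3)·(22) + (10)·(-8) + (0)·(-18) + (0)·(-49) + (0)·(41) + (0)·(33) = 2
  c_2 = (3)·(-7) + (-2)·(13) + (-1)·(22) + (-10)·(-8) + (0)·(-18) + (-3)·(-49) + (-3)·(41) + (-1)·(33) = 2
  c_3 = (-3)·(-7) + (2)·(13) + (0)·(22) + (8)·(-8) + (0)·(-18) + (6)·(-49) + (6)·(41) + (2)·(33) = 1
  c_4 = (0)·(-7) + (-1)·(13) + (0)·(22) + (-2)·(-8) + (0)·(-18) + (0)·(-49) + (0)·(41) + (0)·(33) = 3
  c_5 = (-1)·(-7) + (1)·(13) + (0)·(22) + (3)·(-8) + (0)·(-18) + (3)·(-49) + (3)·(41) + (1)·(33) = 5
  c_6 = (1)·(-7) + (0)·(13) + (2)·(22) + (0)·(-8) + (-1)·(-18) + (1)·(-49) + (0)·(41) + (0)·(33) = 6
  c_7 = (0)·(-7) + (0)·(13) + (0)·(22) + (2)·(-8) + (-1)·(-18) + (0)·(-49) + (0)·(41) + (0)·(33) = 2
  c_8 = (0)·(-7) + (0)·(13) + (0)·(22) + (0)·(-8) + (0)·(-18) + (-1)·(-49) + (-1)·(41) + (0)·(33) = 8
Base-11 expansion of each c_i:
  c_1 = 2 = 2·11^0
  c_2 = 2 = 2·11^0
  c_3 = 1 = 1·11^0
  c_4 = 3 = 3·11^0
  c_5 = 5 = 5·11^0
  c_6 = 6 = 6·11^0
  c_7 = 2 = 2·11^0
  c_8 = 8 = 8·11^0
λ_0 = (2, 2, 1, 3, 5, 6, 2, 8)

((2, 2, 1, 3, 5, 6, 2, 8),)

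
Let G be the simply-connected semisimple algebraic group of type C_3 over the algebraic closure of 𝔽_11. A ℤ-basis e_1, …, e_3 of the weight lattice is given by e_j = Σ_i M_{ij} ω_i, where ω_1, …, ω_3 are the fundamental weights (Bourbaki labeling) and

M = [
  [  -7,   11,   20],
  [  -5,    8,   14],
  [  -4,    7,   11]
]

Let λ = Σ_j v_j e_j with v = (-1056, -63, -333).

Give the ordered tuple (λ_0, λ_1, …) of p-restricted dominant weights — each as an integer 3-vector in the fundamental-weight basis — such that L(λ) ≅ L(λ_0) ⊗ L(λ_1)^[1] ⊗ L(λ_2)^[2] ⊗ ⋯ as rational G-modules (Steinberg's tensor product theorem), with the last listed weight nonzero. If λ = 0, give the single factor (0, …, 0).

ω-coordinates c = M·v, v = (-1056, -63, -333):
  c_1 = (-7)·(-1056) + (11)·(-63) + (20)·(-333) = 39
  c_2 = (-5)·(-1056) + (8)·(-63) + (14)·(-333) = 114
  c_3 = (-4)·(-1056) + (7)·(-63) + (11)·(-333) = 120
Writing each c_i in base p = 11:
  c_1 = 39 = 6·11^0 + 3·11^1
  c_2 = 114 = 4·11^0 + 10·11^1
  c_3 = 120 = 10·11^0 + 10·11^1
λ_0 = (6, 4, 10)
λ_1 = (3, 10, 10)

((6, 4, 10), (3, 10, 10))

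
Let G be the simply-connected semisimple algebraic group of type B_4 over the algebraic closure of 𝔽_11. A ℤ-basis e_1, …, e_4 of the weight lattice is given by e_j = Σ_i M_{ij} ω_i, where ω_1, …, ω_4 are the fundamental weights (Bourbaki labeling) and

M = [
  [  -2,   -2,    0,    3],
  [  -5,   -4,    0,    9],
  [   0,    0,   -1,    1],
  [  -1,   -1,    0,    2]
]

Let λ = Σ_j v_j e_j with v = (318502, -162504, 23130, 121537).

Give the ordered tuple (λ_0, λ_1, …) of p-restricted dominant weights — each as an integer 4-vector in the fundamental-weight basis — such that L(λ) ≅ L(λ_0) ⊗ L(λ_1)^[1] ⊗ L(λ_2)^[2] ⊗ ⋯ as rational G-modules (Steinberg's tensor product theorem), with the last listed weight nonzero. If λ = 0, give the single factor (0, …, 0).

((2, 1, 1, 0), (9, 8, 3, 7), (5, 7, 10, 4), (6, 3, 7, 10), (3, 10, 6, 5))

Converting to the ω-basis (c_i = row i of M dotted with v = (318502, -162504, 23130, 121537)):
  c_1 = -2*318502 + -2*-162504 + 0*23130 + 3*121537 = 52615
  c_2 = -5*318502 + -4*-162504 + 0*23130 + 9*121537 = 151339
  c_3 = 0*318502 + 0*-162504 + -1*23130 + 1*121537 = 98407
  c_4 = -1*318502 + -1*-162504 + 0*23130 + 2*121537 = 87076
p = 11; digits c_i = Σ_j d_{ij}·11^j, 0 ≤ d_{ij} < 11:
  c_1 = 52615 = 2·11^0 + 9·11^1 + 5·11^2 + 6·11^3 + 3·11^4
  c_2 = 151339 = 1·11^0 + 8·11^1 + 7·11^2 + 3·11^3 + 10·11^4
  c_3 = 98407 = 1·11^0 + 3·11^1 + 10·11^2 + 7·11^3 + 6·11^4
  c_4 = 87076 = 0·11^0 + 7·11^1 + 4·11^2 + 10·11^3 + 5·11^4
Factor λ_0 = (2, 1, 1, 0)
Factor λ_1 = (9, 8, 3, 7)
Factor λ_2 = (5, 7, 10, 4)
Factor λ_3 = (6, 3, 7, 10)
Factor λ_4 = (3, 10, 6, 5)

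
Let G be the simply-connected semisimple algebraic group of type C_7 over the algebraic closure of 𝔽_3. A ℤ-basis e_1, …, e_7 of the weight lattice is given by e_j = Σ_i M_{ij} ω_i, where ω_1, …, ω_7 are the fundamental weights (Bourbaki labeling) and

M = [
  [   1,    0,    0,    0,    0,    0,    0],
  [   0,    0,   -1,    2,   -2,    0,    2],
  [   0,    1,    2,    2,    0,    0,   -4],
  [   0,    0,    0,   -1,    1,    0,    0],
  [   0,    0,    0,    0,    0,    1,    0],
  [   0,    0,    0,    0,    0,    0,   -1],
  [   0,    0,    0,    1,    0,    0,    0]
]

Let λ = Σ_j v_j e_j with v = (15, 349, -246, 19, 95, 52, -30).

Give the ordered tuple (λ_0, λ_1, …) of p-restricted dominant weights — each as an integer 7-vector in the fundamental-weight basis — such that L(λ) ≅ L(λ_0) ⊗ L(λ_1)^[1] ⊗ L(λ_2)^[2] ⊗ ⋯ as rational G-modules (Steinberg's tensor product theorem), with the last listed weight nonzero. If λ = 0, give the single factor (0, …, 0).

((0, 1, 0, 1, 1, 0, 1), (2, 2, 2, 1, 2, 1, 0), (1, 0, 1, 2, 2, 0, 2), (0, 1, 0, 2, 1, 1, 0))

ω-coordinates c = M·v, v = (15, 349, -246, 19, 95, 52, -30):
  c_1 = 1·15 + 0·349 + (0)·(-246) + 0·19 + 0·95 + 0·52 + (0)·(-30) = 15
  c_2 = 0·15 + 0·349 + (-1)·(-246) + 2·19 + (-2)·(95) + 0·52 + (2)·(-30) = 34
  c_3 = 0·15 + 1·349 + (2)·(-246) + 2·19 + 0·95 + 0·52 + (-4)·(-30) = 15
  c_4 = 0·15 + 0·349 + (0)·(-246) + (-1)·(19) + 1·95 + 0·52 + (0)·(-30) = 76
  c_5 = 0·15 + 0·349 + (0)·(-246) + 0·19 + 0·95 + 1·52 + (0)·(-30) = 52
  c_6 = 0·15 + 0·349 + (0)·(-246) + 0·19 + 0·95 + 0·52 + (-1)·(-30) = 30
  c_7 = 0·15 + 0·349 + (0)·(-246) + 1·19 + 0·95 + 0·52 + (0)·(-30) = 19
Base-3 expansion of each c_i:
  c_1 = 15 = 0·3^0 + 2·3^1 + 1·3^2
  c_2 = 34 = 1·3^0 + 2·3^1 + 0·3^2 + 1·3^3
  c_3 = 15 = 0·3^0 + 2·3^1 + 1·3^2
  c_4 = 76 = 1·3^0 + 1·3^1 + 2·3^2 + 2·3^3
  c_5 = 52 = 1·3^0 + 2·3^1 + 2·3^2 + 1·3^3
  c_6 = 30 = 0·3^0 + 1·3^1 + 0·3^2 + 1·3^3
  c_7 = 19 = 1·3^0 + 0·3^1 + 2·3^2
Factor λ_0 = (0, 1, 0, 1, 1, 0, 1)
Factor λ_1 = (2, 2, 2, 1, 2, 1, 0)
Factor λ_2 = (1, 0, 1, 2, 2, 0, 2)
Factor λ_3 = (0, 1, 0, 2, 1, 1, 0)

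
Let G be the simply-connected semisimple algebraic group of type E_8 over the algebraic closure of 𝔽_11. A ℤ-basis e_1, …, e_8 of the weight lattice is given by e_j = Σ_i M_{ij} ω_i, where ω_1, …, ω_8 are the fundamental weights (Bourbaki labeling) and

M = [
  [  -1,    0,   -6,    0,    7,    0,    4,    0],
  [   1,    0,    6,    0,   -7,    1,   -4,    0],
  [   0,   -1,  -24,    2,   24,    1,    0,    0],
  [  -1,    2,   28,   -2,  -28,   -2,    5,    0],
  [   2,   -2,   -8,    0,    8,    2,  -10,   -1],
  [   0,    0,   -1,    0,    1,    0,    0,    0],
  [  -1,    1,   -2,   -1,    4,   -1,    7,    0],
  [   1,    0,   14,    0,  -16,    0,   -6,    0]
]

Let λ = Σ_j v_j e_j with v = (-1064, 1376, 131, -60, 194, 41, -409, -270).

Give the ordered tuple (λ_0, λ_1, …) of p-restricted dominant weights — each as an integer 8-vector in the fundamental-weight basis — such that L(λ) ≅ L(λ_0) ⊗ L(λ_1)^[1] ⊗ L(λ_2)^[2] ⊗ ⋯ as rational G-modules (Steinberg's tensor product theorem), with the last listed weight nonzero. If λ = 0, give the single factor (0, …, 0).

((0, 8, 2, 1, 0, 8, 0, 10), (0, 3, 5, 4, 6, 5, 10, 10))

ω-coordinates c = M·v, v = (-1064, 1376, 131, -60, 194, 41, -409, -270):
  c_1 = (-1)·(-1064) + (0)·(1376) + (-6)·(131) + (0)·(-60) + (7)·(194) + (0)·(41) + (4)·(-409) + (0)·(-270) = 0
  c_2 = (1)·(-1064) + (0)·(1376) + (6)·(131) + (0)·(-60) + (-7)·(194) + (1)·(41) + (-4)·(-409) + (0)·(-270) = 41
  c_3 = (0)·(-1064) + (-1)·(1376) + (-24)·(131) + (2)·(-60) + (24)·(194) + (1)·(41) + (0)·(-409) + (0)·(-270) = 57
  c_4 = (-1)·(-1064) + (2)·(1376) + (28)·(131) + (-2)·(-60) + (-28)·(194) + (-2)·(41) + (5)·(-409) + (0)·(-270) = 45
  c_5 = (2)·(-1064) + (-2)·(1376) + (-8)·(131) + (0)·(-60) + (8)·(194) + (2)·(41) + (-10)·(-409) + (-1)·(-270) = 66
  c_6 = (0)·(-1064) + (0)·(1376) + (-1)·(131) + (0)·(-60) + (1)·(194) + (0)·(41) + (0)·(-409) + (0)·(-270) = 63
  c_7 = (-1)·(-1064) + (1)·(1376) + (-2)·(131) + (-1)·(-60) + (4)·(194) + (-1)·(41) + (7)·(-409) + (0)·(-270) = 110
  c_8 = (1)·(-1064) + (0)·(1376) + (14)·(131) + (0)·(-60) + (-16)·(194) + (0)·(41) + (-6)·(-409) + (0)·(-270) = 120
Base-11 expansion of each c_i:
  c_1 = 0
  c_2 = 41 = 8·11^0 + 3·11^1
  c_3 = 57 = 2·11^0 + 5·11^1
  c_4 = 45 = 1·11^0 + 4·11^1
  c_5 = 66 = 0·11^0 + 6·11^1
  c_6 = 63 = 8·11^0 + 5·11^1
  c_7 = 110 = 0·11^0 + 10·11^1
  c_8 = 120 = 10·11^0 + 10·11^1
Factor λ_0 = (0, 8, 2, 1, 0, 8, 0, 10)
Factor λ_1 = (0, 3, 5, 4, 6, 5, 10, 10)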